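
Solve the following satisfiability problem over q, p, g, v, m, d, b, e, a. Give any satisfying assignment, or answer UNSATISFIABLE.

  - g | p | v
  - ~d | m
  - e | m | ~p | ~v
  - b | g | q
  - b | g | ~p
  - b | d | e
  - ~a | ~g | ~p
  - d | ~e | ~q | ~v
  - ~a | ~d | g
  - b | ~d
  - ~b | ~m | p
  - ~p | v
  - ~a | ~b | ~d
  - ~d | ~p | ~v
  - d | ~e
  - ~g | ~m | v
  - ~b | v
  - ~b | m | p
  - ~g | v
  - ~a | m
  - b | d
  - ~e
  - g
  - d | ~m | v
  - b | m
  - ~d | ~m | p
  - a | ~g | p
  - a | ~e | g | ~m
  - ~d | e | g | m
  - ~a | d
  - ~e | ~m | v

Unit clause (~e) forces e = False.
Unit clause (g) forces g = True.
In (~g | v) only v is left, so v = True.
Set q = True.
Try p = False:
  (a | ~g | p) forces a = True.
  (~a | m) forces m = True.
  (~b | ~m | p) forces b = False.
  (b | d | e) forces d = True.
  clause (b | ~d) is falsified — backtrack.
So p = True.
  then (e | m | ~p | ~v) forces m = True.
  then (~a | ~g | ~p) forces a = False.
  then (~d | ~p | ~v) forces d = False.
  then (b | d) forces b = True.
All clauses satisfied.

q = True, p = True, g = True, v = True, m = True, d = False, b = True, e = False, a = False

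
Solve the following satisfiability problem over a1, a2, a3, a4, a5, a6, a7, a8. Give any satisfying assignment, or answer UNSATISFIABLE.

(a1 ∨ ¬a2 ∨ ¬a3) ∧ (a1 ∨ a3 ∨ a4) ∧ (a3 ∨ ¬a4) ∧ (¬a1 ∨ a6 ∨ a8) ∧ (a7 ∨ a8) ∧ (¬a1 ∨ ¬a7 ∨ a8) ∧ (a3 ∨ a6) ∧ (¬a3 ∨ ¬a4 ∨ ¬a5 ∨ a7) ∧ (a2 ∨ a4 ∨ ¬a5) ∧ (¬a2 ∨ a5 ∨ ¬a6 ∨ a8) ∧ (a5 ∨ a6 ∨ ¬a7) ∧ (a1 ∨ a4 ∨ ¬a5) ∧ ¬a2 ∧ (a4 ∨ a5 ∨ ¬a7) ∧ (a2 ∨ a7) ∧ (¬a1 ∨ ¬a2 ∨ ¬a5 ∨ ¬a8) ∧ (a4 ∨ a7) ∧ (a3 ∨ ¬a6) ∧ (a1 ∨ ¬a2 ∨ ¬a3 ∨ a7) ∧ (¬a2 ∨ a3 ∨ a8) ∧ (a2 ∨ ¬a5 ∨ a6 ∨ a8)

a1 = False, a2 = False, a3 = True, a4 = True, a5 = True, a6 = False, a7 = True, a8 = True

Unit clause (¬a2) forces a2 = False.
In (a2 ∨ a7) only a7 is left, so a7 = True.
Set a1 = False.
Try a3 = False:
  (a1 ∨ a3 ∨ a4) forces a4 = True.
  clause (a3 ∨ ¬a4) is falsified — backtrack.
So a3 = True.
Set a4 = True.
Set a5 = True.
Set a6 = False.
  then (a2 ∨ ¬a5 ∨ a6 ∨ a8) forces a8 = True.
All clauses satisfied.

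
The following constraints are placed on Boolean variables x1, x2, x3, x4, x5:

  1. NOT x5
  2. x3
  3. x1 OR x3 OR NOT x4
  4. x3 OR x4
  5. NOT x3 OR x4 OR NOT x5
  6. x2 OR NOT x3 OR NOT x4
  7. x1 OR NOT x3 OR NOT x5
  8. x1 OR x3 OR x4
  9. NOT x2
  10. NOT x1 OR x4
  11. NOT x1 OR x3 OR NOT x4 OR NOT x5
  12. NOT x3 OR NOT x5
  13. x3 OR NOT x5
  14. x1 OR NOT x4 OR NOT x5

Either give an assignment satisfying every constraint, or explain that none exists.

x1=F; x2=F; x3=T; x4=F; x5=F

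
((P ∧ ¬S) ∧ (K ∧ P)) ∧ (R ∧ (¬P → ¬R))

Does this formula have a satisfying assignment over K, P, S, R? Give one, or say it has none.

K = True; P = True; S = False; R = True

  (P ∧ ¬S) ∧ (K ∧ P) = True
    P ∧ ¬S = True
      ¬S = True
    K ∧ P = True
  R ∧ (¬P → ¬R) = True
    ¬P → ¬R = True
      ¬P = False
      ¬R = False
Both conjuncts True, so the formula holds.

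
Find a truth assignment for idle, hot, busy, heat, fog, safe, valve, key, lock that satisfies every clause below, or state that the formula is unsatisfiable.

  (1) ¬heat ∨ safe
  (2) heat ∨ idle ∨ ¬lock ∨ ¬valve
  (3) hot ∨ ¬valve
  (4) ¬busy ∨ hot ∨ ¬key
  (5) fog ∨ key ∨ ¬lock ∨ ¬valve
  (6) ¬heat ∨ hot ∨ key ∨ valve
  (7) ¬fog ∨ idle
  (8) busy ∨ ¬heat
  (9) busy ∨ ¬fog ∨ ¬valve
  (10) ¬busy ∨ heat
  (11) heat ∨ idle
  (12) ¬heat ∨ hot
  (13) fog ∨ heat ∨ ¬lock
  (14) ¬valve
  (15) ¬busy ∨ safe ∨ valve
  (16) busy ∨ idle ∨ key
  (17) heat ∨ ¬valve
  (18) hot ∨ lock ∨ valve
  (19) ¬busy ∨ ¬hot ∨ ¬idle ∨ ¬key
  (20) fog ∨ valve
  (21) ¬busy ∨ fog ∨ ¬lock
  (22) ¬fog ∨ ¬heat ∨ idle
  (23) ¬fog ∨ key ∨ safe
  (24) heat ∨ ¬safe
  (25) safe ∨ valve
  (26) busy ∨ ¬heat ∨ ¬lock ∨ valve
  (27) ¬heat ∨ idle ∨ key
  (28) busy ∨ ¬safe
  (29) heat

idle=T, hot=T, busy=T, heat=T, fog=T, safe=T, valve=F, key=F, lock=T

Unit clause (¬valve) forces valve = False.
In (fog ∨ valve) only fog is left, so fog = True.
In (safe ∨ valve) only safe is left, so safe = True.
In (busy ∨ ¬safe) only busy is left, so busy = True.
Unit clause (heat) forces heat = True.
In (¬fog ∨ idle) only idle is left, so idle = True.
In (¬heat ∨ hot) only hot is left, so hot = True.
In (¬busy ∨ ¬hot ∨ ¬idle ∨ ¬key) only ¬key is left, so key = False.
Set lock = True.
All clauses satisfied.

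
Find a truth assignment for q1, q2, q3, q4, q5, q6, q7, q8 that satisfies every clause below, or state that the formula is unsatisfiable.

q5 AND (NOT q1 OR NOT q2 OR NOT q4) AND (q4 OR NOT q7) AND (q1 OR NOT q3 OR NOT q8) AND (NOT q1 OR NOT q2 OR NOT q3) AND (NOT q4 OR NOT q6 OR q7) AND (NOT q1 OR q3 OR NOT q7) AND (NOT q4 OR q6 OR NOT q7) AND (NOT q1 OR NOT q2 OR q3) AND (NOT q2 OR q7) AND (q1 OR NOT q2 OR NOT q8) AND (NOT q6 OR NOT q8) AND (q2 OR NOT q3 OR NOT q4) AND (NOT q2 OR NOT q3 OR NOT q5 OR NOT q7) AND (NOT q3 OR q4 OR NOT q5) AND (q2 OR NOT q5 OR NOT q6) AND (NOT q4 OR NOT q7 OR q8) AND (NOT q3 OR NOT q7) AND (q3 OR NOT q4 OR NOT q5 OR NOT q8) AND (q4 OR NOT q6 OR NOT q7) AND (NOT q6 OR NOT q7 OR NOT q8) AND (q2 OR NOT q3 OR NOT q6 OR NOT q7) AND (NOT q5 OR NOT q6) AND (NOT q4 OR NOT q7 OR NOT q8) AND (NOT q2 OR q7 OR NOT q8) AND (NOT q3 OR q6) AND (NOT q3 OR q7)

Unit clause (q5) forces q5 = True.
In (NOT q5 OR NOT q6) only NOT q6 is left, so q6 = False.
In (NOT q3 OR q6) only NOT q3 is left, so q3 = False.
Set q1 = True.
  then (NOT q1 OR q3 OR NOT q7) forces q7 = False.
  then (NOT q1 OR NOT q2 OR q3) forces q2 = False.
Set q4 = False.
Set q8 = True.
All clauses satisfied.

q1 = True, q2 = False, q3 = False, q4 = False, q5 = True, q6 = False, q7 = False, q8 = True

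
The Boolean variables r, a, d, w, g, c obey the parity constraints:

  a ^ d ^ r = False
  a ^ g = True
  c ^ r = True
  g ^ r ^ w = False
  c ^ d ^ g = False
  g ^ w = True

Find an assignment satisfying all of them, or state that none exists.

r=T, a=T, d=F, w=T, g=F, c=F

a ^ d ^ r = T ^ F ^ T = False ✓
a ^ g = T ^ F = True ✓
c ^ r = F ^ T = True ✓
g ^ r ^ w = F ^ T ^ T = False ✓
c ^ d ^ g = F ^ F ^ F = False ✓
g ^ w = F ^ T = True ✓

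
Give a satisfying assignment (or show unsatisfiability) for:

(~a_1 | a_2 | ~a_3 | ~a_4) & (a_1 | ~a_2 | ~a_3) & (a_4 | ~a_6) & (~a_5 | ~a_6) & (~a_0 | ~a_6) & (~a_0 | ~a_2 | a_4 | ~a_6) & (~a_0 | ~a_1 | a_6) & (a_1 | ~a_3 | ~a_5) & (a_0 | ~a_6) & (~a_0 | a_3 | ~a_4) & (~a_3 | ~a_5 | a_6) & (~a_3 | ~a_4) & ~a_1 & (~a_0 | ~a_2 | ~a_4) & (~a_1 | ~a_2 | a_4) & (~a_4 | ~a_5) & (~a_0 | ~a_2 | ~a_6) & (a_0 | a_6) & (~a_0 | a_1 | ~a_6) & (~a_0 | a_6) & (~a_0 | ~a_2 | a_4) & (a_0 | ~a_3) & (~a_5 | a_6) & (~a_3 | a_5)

Case a_0 = True:
  (~a_0 | ~a_6) forces a_6 = False.
  Clause (~a_0 | a_6) is falsified — contradiction.
Case a_0 = False:
  (a_0 | ~a_6) forces a_6 = False.
  Clause (a_0 | a_6) is falsified — contradiction.
Both cases fail, so the formula is unsatisfiable.

Unsatisfiable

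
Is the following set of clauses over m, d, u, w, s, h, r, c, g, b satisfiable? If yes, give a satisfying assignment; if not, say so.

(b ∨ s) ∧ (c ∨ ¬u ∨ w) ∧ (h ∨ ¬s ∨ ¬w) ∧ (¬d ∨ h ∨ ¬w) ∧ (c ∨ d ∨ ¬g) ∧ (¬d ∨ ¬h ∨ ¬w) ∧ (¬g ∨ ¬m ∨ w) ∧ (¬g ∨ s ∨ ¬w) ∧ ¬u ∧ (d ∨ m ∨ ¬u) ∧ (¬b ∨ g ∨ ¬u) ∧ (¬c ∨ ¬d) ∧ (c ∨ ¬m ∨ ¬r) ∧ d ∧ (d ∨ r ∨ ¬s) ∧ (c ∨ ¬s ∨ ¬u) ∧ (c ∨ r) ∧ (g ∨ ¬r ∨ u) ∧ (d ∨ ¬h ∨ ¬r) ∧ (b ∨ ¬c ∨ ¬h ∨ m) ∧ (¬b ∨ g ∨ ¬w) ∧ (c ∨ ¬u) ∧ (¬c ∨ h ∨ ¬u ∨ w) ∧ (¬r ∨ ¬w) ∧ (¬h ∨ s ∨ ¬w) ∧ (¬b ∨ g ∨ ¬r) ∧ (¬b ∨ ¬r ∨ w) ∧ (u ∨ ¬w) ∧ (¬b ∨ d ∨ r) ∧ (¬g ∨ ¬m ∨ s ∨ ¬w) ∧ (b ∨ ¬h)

m=F; d=T; u=F; w=F; s=T; h=F; r=T; c=F; g=T; b=F

Unit clause (¬u) forces u = False.
Unit clause (d) forces d = True.
In (u ∨ ¬w) only ¬w is left, so w = False.
In (¬c ∨ ¬d) only ¬c is left, so c = False.
In (c ∨ r) only r is left, so r = True.
In (g ∨ ¬r ∨ u) only g is left, so g = True.
In (¬b ∨ ¬r ∨ w) only ¬b is left, so b = False.
In (b ∨ ¬h) only ¬h is left, so h = False.
In (b ∨ s) only s is left, so s = True.
In (¬g ∨ ¬m ∨ w) only ¬m is left, so m = False.
All clauses satisfied.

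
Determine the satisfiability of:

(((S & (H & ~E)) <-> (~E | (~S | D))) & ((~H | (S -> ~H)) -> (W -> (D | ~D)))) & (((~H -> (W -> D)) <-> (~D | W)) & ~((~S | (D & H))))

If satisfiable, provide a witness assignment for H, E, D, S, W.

H: False; E: True; D: False; S: True; W: False

  ((S & (H & ~E)) <-> (~E | (~S | D))) & ((~H | (S -> ~H)) -> (W -> (D | ~D))) = True
    (S & (H & ~E)) <-> (~E | (~S | D)) = True
      S & (H & ~E) = False
        H & ~E = False
          ~E = False
      ~E | (~S | D) = False
        ~E = False
        ~S | D = False
          ~S = False
    (~H | (S -> ~H)) -> (W -> (D | ~D)) = True
      ~H | (S -> ~H) = True
        ~H = True
        S -> ~H = True
          ~H = True
      W -> (D | ~D) = True
        D | ~D = True
          ~D = True
  ((~H -> (W -> D)) <-> (~D | W)) & ~((~S | (D & H))) = True
    (~H -> (W -> D)) <-> (~D | W) = True
      ~H -> (W -> D) = True
        ~H = True
        W -> D = True
      ~D | W = True
        ~D = True
    ~((~S | (D & H))) = True
      ~S | (D & H) = False
        ~S = False
        D & H = False
Both conjuncts True, so the formula holds.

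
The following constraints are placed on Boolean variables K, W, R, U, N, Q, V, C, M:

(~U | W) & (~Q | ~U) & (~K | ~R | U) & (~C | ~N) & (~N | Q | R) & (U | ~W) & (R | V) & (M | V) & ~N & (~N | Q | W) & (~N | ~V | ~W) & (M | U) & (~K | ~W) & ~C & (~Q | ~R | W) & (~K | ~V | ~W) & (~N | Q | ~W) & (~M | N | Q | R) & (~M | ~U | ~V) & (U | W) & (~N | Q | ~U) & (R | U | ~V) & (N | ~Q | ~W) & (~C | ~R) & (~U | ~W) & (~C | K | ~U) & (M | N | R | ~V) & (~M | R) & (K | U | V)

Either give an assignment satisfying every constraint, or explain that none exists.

UNSATISFIABLE

Case W = True:
  (U | ~W) forces U = True.
  Clause (~U | ~W) is falsified — contradiction.
Case W = False:
  (~U | W) forces U = False.
  Clause (U | W) is falsified — contradiction.
Both cases fail, so the formula is unsatisfiable.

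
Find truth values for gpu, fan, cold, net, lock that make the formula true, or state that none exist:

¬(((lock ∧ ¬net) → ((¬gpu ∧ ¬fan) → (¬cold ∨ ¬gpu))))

UNSATISFIABLE

Case gpu = True: the formula becomes ¬(((lock ∧ ¬net) → True)) = False.
Case gpu = False: the formula becomes ¬(((lock ∧ ¬net) → True)) = False.
Both cases fail — unsatisfiable.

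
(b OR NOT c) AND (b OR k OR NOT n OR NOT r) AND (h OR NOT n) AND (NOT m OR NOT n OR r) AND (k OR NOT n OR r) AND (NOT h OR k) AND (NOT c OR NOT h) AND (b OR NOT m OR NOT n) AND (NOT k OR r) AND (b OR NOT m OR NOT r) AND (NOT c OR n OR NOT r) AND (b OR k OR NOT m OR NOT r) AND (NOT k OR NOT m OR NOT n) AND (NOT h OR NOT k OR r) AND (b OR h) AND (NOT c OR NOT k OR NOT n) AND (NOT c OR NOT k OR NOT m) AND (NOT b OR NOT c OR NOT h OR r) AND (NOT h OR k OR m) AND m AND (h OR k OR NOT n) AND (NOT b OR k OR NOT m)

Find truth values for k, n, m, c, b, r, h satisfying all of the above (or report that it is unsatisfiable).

Unit clause (m) forces m = True.
Set k = True.
  then (NOT k OR r) forces r = True.
  then (b OR NOT m OR NOT r) forces b = True.
  then (NOT k OR NOT m OR NOT n) forces n = False.
  then (NOT c OR NOT k OR NOT m) forces c = False.
Set h = False.
All clauses satisfied.

k: True, n: False, m: True, c: False, b: True, r: True, h: False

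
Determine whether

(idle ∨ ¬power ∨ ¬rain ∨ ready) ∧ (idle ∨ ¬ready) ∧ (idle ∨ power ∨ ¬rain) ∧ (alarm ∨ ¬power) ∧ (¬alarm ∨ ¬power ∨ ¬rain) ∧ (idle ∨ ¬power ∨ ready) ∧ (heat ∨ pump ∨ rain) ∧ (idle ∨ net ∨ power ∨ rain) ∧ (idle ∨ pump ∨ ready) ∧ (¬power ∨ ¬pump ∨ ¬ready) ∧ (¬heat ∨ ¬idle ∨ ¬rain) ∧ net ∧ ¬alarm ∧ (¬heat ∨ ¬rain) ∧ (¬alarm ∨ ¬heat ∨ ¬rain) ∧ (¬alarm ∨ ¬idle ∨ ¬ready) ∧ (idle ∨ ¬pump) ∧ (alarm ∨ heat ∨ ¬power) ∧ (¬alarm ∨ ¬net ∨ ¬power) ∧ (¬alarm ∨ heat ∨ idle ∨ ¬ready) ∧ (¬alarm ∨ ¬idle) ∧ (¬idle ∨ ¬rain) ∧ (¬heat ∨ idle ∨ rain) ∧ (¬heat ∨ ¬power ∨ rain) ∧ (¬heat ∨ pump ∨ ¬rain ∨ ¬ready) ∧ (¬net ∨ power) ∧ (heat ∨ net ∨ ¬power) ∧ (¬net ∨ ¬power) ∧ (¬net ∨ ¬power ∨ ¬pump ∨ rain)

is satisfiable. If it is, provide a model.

Case power = True:
  (alarm ∨ ¬power) forces alarm = True.
  Clause (¬alarm) is falsified — contradiction.
Case power = False:
  (net) forces net = True.
  Clause (¬net ∨ power) is falsified — contradiction.
Both cases fail, so the formula is unsatisfiable.

The formula is unsatisfiable.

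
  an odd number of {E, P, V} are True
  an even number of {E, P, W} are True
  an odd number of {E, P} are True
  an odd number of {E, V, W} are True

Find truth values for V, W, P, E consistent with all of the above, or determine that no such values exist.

V = False, W = True, P = True, E = False

{E, P, V}: 1 true → odd ✓
{E, P, W}: 2 true → even ✓
{E, P}: 1 true → odd ✓
{E, V, W}: 1 true → odd ✓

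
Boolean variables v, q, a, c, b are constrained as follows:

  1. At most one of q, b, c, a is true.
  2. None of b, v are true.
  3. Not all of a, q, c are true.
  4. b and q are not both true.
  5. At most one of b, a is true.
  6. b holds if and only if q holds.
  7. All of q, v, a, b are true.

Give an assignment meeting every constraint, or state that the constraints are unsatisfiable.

Case v = True:
  Constraint (2) is violated (v=T) — contradiction.
Case v = False:
  Constraint (7) is violated (v=F) — contradiction.
Both cases fail — unsatisfiable.

No satisfying assignment exists.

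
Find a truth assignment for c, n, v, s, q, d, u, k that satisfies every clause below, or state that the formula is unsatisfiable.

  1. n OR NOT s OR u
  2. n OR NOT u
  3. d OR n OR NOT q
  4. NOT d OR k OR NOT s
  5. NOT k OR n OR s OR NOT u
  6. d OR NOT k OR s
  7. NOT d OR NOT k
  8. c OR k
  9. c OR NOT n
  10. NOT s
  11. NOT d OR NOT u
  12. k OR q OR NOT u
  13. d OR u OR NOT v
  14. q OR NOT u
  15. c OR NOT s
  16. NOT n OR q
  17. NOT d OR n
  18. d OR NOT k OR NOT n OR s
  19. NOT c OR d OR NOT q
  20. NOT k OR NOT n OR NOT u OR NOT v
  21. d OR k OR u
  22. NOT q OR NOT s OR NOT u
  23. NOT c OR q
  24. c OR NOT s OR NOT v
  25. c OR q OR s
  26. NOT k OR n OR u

c = True; n = True; v = True; s = False; q = True; d = True; u = False; k = False

Unit clause (NOT s) forces s = False.
Try c = False:
  (c OR k) forces k = True.
  (d OR NOT k OR s) forces d = True.
  clause (NOT d OR NOT k) is falsified — backtrack.
So c = True.
  then (NOT c OR q) forces q = True.
  then (NOT c OR d OR NOT q) forces d = True.
  then (NOT d OR NOT k) forces k = False.
  then (NOT d OR NOT u) forces u = False.
  then (NOT d OR n) forces n = True.
Set v = True.
All clauses satisfied.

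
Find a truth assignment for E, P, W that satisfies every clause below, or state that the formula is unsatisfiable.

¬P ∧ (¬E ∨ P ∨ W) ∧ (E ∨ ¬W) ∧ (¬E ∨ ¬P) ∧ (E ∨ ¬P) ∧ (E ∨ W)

E: True, P: False, W: True

Unit clause (¬P) forces P = False.
Try E = False:
  (E ∨ ¬W) forces W = False.
  clause (E ∨ W) is falsified — backtrack.
So E = True.
  then (¬E ∨ P ∨ W) forces W = True.
Check each clause:
  (¬P): ¬P holds.
  (¬E ∨ P ∨ W): W holds.
  (E ∨ ¬W): E holds.
  (¬E ∨ ¬P): ¬P holds.
  (E ∨ ¬P): E holds.
  (E ∨ W): E holds.
All clauses satisfied.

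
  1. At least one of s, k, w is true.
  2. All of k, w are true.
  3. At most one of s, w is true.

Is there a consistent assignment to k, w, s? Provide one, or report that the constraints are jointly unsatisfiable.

k = True, w = True, s = False

  (1) {s, k, w}: 2 true — at least one ✓
  (2) {k, w}: all 2 true ✓
  (3) {s, w}: 1 true — at most one ✓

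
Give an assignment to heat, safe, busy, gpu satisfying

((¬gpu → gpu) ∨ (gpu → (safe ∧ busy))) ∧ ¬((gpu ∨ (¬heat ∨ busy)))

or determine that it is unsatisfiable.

heat=T, safe=T, busy=F, gpu=F

  (¬gpu → gpu) ∨ (gpu → (safe ∧ busy)) = True
    ¬gpu → gpu = False
      ¬gpu = True
    gpu → (safe ∧ busy) = True
      safe ∧ busy = False
  ¬((gpu ∨ (¬heat ∨ busy))) = True
    gpu ∨ (¬heat ∨ busy) = False
      ¬heat ∨ busy = False
        ¬heat = False
Both conjuncts True, so the formula holds.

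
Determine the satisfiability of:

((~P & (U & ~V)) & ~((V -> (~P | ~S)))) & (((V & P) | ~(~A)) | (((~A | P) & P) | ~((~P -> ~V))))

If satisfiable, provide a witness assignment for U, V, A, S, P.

Case V = True: the conjunct ~V is False.
Case V = False: the conjunct ~((V -> (~P | ~S))) becomes ~((False -> (~P | ~S))) = False.
Both cases fail — unsatisfiable.

No satisfying assignment exists.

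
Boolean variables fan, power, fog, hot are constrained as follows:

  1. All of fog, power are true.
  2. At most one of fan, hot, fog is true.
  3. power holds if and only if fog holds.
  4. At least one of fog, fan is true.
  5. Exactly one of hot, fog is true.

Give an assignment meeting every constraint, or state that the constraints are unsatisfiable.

fan=F; power=T; fog=T; hot=F

  (1) {fog, power}: all 2 true ✓
  (2) {fan, hot, fog}: 1 true — at most one ✓
  (3) power=T, fog=T — same ✓
  (4) {fog, fan}: 1 true — at least one ✓
  (5) {hot, fog}: 1 true — exactly one ✓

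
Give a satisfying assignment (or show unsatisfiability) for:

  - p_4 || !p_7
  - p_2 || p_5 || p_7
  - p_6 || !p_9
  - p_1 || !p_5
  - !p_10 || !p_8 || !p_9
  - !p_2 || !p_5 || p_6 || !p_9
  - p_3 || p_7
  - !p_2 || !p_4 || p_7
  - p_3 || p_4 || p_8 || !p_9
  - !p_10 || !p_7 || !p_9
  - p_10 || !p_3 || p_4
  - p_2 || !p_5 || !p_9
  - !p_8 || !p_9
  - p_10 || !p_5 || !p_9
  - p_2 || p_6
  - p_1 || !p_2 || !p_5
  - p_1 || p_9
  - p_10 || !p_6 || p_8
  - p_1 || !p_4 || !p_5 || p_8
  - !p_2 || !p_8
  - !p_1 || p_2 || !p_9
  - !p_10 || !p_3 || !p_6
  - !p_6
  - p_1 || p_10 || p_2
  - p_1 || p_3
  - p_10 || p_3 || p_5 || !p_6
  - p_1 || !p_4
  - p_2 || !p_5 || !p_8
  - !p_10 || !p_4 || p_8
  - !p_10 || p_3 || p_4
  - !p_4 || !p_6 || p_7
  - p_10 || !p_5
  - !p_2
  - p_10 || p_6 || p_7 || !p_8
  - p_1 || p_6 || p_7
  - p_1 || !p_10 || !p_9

Case p_2 = True:
  Clause (!p_2) is falsified — contradiction.
Case p_2 = False:
  (p_2 || p_6) forces p_6 = True.
  Clause (!p_6) is falsified — contradiction.
Both cases fail, so the formula is unsatisfiable.

UNSATISFIABLE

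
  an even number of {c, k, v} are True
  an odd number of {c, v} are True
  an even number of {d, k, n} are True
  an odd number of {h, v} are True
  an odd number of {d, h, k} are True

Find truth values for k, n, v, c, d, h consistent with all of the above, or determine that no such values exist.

k = True, n = True, v = True, c = False, d = False, h = False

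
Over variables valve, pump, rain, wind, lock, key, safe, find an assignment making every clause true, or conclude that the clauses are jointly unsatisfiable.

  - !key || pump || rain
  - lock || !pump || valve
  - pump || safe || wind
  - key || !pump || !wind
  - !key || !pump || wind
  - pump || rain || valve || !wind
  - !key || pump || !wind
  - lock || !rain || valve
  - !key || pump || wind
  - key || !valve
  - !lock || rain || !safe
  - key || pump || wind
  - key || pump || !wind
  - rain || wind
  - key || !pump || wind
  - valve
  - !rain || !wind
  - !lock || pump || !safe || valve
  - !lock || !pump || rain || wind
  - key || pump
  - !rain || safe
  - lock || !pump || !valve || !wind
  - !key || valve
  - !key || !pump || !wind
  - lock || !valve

Case pump = True:
  (valve) forces valve = True.
  (key || !valve) forces key = True.
  (!key || !pump || wind) forces wind = True.
  Clause (!key || !pump || !wind) is falsified — contradiction.
Case pump = False:
  (valve) forces valve = True.
  (key || !valve) forces key = True.
  (!key || pump || rain) forces rain = True.
  (!key || pump || !wind) forces wind = False.
  Clause (!key || pump || wind) is falsified — contradiction.
Both cases fail, so the formula is unsatisfiable.

Unsatisfiable — no assignment works.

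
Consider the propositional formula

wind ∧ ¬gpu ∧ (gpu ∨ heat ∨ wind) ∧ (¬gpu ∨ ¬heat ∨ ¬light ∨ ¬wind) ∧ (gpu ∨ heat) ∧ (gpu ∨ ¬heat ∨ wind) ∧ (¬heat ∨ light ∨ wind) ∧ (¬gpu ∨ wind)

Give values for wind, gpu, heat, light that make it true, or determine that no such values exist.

Unit clause (wind) forces wind = True.
Unit clause (¬gpu) forces gpu = False.
In (gpu ∨ heat) only heat is left, so heat = True.
Set light = True.
Check each clause:
  (wind): wind holds.
  (¬gpu): ¬gpu holds.
  (gpu ∨ heat ∨ wind): heat holds.
  (¬gpu ∨ ¬heat ∨ ¬light ∨ ¬wind): ¬gpu holds.
  (gpu ∨ heat): heat holds.
  (gpu ∨ ¬heat ∨ wind): wind holds.
  (¬heat ∨ light ∨ wind): light holds.
  (¬gpu ∨ wind): ¬gpu holds.
All clauses satisfied.

wind = True, gpu = False, heat = True, light = True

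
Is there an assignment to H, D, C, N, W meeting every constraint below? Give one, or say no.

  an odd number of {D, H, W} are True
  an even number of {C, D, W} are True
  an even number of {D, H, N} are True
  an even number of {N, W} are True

Adding constraints 1, 3, 4 mod 2: every variable appears an even number of times on the left, so the left side is 0.
But the right sides sum to 1 (mod 2). 0 ≠ 1 — the system is inconsistent.

No satisfying assignment exists.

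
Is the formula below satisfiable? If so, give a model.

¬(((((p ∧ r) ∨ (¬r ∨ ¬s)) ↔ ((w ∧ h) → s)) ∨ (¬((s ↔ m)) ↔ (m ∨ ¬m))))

h = False, r = True, s = True, p = False, w = False, m = True

  ¬(((((p ∧ r) ∨ (¬r ∨ ¬s)) ↔ ((w ∧ h) → s)) ∨ (¬((s ↔ m)) ↔ (m ∨ ¬m)))) = True
    (((p ∧ r) ∨ (¬r ∨ ¬s)) ↔ ((w ∧ h) → s)) ∨ (¬((s ↔ m)) ↔ (m ∨ ¬m)) = False
      ((p ∧ r) ∨ (¬r ∨ ¬s)) ↔ ((w ∧ h) → s) = False
        (p ∧ r) ∨ (¬r ∨ ¬s) = False
          p ∧ r = False
          ¬r ∨ ¬s = False
            ¬r = False
            ¬s = False
        (w ∧ h) → s = True
          w ∧ h = False
      ¬((s ↔ m)) ↔ (m ∨ ¬m) = False
        ¬((s ↔ m)) = False
          s ↔ m = True
        m ∨ ¬m = True
          ¬m = False
The formula evaluates to True.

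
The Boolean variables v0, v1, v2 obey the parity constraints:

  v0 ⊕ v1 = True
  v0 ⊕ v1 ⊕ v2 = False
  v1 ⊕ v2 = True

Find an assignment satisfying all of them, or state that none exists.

v0 = True, v1 = False, v2 = True

v0 ⊕ v1 = T ⊕ F = True ✓
v0 ⊕ v1 ⊕ v2 = T ⊕ F ⊕ T = False ✓
v1 ⊕ v2 = F ⊕ T = True ✓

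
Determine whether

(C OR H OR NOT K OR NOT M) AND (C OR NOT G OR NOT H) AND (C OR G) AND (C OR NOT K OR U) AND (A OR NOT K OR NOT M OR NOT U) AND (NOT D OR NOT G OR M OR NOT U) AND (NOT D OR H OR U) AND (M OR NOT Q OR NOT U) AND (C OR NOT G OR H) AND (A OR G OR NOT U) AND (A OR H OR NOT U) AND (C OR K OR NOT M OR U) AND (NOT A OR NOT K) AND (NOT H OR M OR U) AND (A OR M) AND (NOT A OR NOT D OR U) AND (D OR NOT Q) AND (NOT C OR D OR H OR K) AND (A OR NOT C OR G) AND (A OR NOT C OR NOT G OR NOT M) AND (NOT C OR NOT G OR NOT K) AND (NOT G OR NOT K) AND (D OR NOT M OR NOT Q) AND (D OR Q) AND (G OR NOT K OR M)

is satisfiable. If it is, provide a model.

A: True, H: False, M: True, C: True, U: True, D: True, K: False, Q: False, G: True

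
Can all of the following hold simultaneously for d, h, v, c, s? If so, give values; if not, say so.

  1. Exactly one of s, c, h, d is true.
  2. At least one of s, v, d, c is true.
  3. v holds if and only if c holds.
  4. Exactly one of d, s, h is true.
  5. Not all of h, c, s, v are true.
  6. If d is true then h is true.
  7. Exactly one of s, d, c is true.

d=F; h=F; v=F; c=F; s=T

  (1) {s, c, h, d}: 1 true — exactly one ✓
  (2) {s, v, d, c}: 1 true — at least one ✓
  (3) v=F, c=F — same ✓
  (4) {d, s, h}: 1 true — exactly one ✓
  (5) {h, c, s, v}: 1/4 true — not all ✓
  (6) d=F ⇒ h: vacuous ✓
  (7) {s, d, c}: 1 true — exactly one ✓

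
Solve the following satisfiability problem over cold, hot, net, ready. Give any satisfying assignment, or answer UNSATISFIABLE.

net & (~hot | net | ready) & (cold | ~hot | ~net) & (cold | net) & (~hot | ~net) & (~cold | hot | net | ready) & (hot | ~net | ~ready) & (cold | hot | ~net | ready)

Unit clause (net) forces net = True.
In (~hot | ~net) only ~hot is left, so hot = False.
In (hot | ~net | ~ready) only ~ready is left, so ready = False.
In (cold | hot | ~net | ready) only cold is left, so cold = True.
Check each clause:
  (net): net holds.
  (~hot | net | ready): ~hot holds.
  (cold | ~hot | ~net): cold holds.
  (cold | net): cold holds.
  (~hot | ~net): ~hot holds.
  (~cold | hot | net | ready): net holds.
  (hot | ~net | ~ready): ~ready holds.
  (cold | hot | ~net | ready): cold holds.
All clauses satisfied.

cold=T, hot=F, net=T, ready=F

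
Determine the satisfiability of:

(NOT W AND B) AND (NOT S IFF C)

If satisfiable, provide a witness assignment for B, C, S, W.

B = True, C = True, S = False, W = False

  NOT W AND B = True
    NOT W = True
  NOT S IFF C = True
    NOT S = True
Both conjuncts True, so the formula holds.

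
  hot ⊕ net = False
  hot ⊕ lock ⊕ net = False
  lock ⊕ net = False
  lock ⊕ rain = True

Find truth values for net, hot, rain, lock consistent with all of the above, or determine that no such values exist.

net=F, hot=F, rain=T, lock=F

hot ⊕ net = F ⊕ F = False ✓
hot ⊕ lock ⊕ net = F ⊕ F ⊕ F = False ✓
lock ⊕ net = F ⊕ F = False ✓
lock ⊕ rain = F ⊕ T = True ✓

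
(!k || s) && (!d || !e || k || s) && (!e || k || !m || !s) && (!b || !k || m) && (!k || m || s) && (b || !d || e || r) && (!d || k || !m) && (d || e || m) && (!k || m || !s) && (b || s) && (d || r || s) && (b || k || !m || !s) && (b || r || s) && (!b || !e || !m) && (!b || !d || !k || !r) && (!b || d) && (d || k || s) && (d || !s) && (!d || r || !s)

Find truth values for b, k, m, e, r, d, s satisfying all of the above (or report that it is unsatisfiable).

b=F, k=F, m=F, e=T, r=T, d=T, s=T

Set b = False.
  then (b || s) forces s = True.
  then (d || !s) forces d = True.
  then (!d || r || !s) forces r = True.
Set k = False.
  then (!d || k || !m) forces m = False.
Set e = True.
All clauses satisfied.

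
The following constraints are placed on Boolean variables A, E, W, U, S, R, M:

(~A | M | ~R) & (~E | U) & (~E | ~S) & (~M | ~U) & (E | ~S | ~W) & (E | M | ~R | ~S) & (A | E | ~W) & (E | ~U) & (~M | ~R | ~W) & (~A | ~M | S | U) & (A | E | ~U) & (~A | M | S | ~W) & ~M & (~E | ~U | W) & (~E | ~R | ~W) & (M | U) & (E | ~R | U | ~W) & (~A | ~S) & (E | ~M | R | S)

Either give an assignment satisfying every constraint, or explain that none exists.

A = False; E = True; W = True; U = True; S = False; R = False; M = False

Unit clause (~M) forces M = False.
In (M | U) only U is left, so U = True.
In (E | ~U) only E is left, so E = True.
In (~E | ~U | W) only W is left, so W = True.
In (~E | ~R | ~W) only ~R is left, so R = False.
In (~E | ~S) only ~S is left, so S = False.
In (~A | M | S | ~W) only ~A is left, so A = False.
All clauses satisfied.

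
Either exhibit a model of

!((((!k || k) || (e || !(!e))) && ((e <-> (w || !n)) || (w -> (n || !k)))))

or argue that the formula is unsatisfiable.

k = True, n = False, e = False, w = True

  !((((!k || k) || (e || !(!e))) && ((e <-> (w || !n)) || (w -> (n || !k))))) = True
    ((!k || k) || (e || !(!e))) && ((e <-> (w || !n)) || (w -> (n || !k))) = False
      (!k || k) || (e || !(!e)) = True
        !k || k = True
          !k = False
        e || !(!e) = False
          !(!e) = False
            !e = True
      (e <-> (w || !n)) || (w -> (n || !k)) = False
        e <-> (w || !n) = False
          w || !n = True
            !n = True
        w -> (n || !k) = False
          n || !k = False
            !k = False
The formula evaluates to True.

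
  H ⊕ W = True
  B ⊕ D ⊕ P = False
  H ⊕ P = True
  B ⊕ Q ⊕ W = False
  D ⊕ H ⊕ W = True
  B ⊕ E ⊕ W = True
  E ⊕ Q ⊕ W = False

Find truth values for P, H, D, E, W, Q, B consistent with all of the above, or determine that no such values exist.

P: True; H: False; D: False; E: True; W: True; Q: False; B: True

H ⊕ W = F ⊕ T = True ✓
B ⊕ D ⊕ P = T ⊕ F ⊕ T = False ✓
H ⊕ P = F ⊕ T = True ✓
B ⊕ Q ⊕ W = T ⊕ F ⊕ T = False ✓
D ⊕ H ⊕ W = F ⊕ F ⊕ T = True ✓
B ⊕ E ⊕ W = T ⊕ T ⊕ T = True ✓
E ⊕ Q ⊕ W = T ⊕ F ⊕ T = False ✓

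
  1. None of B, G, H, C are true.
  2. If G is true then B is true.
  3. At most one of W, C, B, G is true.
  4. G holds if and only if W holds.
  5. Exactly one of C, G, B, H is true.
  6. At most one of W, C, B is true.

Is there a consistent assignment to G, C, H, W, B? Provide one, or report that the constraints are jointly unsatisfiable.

Unsatisfiable

Case G = True:
  Constraint (1) is violated (G=T) — contradiction.
Case G = False:
  (1) forces B = False.
  (1) forces H = False.
  (1) forces C = False.
  Constraint (5) is violated (C=F, G=F, B=F, H=F) — contradiction.
Both cases fail — unsatisfiable.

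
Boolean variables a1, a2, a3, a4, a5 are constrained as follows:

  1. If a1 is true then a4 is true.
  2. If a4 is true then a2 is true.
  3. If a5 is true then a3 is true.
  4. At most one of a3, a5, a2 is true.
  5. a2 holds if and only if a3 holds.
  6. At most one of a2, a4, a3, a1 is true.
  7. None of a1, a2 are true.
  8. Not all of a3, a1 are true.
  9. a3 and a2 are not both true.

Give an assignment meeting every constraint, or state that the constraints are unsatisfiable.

a1 = False; a2 = False; a3 = False; a4 = False; a5 = False

  (1) a1=F ⇒ a4: vacuous ✓
  (2) a4=F ⇒ a2: vacuous ✓
  (3) a5=F ⇒ a3: vacuous ✓
  (4) {a3, a5, a2}: 0 true — at most one ✓
  (5) a2=F, a3=F — same ✓
  (6) {a2, a4, a3, a1}: 0 true — at most one ✓
  (7) {a1, a2}: 0 true — none ✓
  (8) {a3, a1}: 0/2 true — not all ✓
  (9) a3=F, a2=F — not both ✓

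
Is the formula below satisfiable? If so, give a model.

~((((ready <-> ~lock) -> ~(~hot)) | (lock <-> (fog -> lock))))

hot = False, fog = False, ready = True, lock = False

  ~((((ready <-> ~lock) -> ~(~hot)) | (lock <-> (fog -> lock)))) = True
    ((ready <-> ~lock) -> ~(~hot)) | (lock <-> (fog -> lock)) = False
      (ready <-> ~lock) -> ~(~hot) = False
        ready <-> ~lock = True
          ~lock = True
        ~(~hot) = False
          ~hot = True
      lock <-> (fog -> lock) = False
        fog -> lock = True
The formula evaluates to True.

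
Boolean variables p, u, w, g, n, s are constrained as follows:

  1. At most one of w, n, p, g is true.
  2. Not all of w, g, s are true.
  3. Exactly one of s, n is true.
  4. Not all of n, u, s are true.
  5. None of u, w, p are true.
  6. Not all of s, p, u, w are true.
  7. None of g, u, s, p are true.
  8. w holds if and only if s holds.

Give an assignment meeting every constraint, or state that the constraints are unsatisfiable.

p = False, u = False, w = False, g = False, n = True, s = False

  (1) {w, n, p, g}: 1 true — at most one ✓
  (2) {w, g, s}: 0/3 true — not all ✓
  (3) {s, n}: 1 true — exactly one ✓
  (4) {n, u, s}: 1/3 true — not all ✓
  (5) {u, w, p}: 0 true — none ✓
  (6) {s, p, u, w}: 0/4 true — not all ✓
  (7) {g, u, s, p}: 0 true — none ✓
  (8) w=F, s=F — same ✓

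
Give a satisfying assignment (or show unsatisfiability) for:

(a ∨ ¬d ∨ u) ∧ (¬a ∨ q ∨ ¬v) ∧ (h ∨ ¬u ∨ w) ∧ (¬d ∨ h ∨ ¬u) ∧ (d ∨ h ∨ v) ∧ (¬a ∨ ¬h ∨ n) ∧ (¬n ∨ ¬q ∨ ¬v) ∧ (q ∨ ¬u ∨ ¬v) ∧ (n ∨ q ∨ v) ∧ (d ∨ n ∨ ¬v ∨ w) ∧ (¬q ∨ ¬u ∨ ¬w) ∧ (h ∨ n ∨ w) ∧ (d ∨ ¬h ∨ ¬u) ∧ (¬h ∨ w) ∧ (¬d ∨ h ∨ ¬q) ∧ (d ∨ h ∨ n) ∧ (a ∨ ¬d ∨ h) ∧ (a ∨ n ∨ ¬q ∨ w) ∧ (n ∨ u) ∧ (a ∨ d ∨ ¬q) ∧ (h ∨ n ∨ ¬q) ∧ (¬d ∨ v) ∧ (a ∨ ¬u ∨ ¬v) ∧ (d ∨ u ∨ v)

a = False; u = False; q = False; w = False; d = False; v = True; n = True; h = False

Set a = False.
Try u = True:
  (a ∨ ¬u ∨ ¬v) forces v = False.
  (¬d ∨ v) forces d = False.
  (d ∨ h ∨ v) forces h = True.
  clause (d ∨ ¬h ∨ ¬u) is falsified — backtrack.
So u = False.
  then (a ∨ ¬d ∨ u) forces d = False.
  then (n ∨ u) forces n = True.
  then (a ∨ d ∨ ¬q) forces q = False.
  then (d ∨ u ∨ v) forces v = True.
Set w = False.
  then (¬h ∨ w) forces h = False.
All clauses satisfied.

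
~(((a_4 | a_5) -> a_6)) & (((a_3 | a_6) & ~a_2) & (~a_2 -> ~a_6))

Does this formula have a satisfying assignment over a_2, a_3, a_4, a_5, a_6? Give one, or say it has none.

a_2=F, a_3=T, a_4=F, a_5=T, a_6=F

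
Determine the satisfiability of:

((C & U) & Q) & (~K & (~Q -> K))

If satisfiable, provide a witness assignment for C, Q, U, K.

C=T, Q=T, U=T, K=F

  (C & U) & Q = True
    C & U = True
  ~K & (~Q -> K) = True
    ~K = True
    ~Q -> K = True
      ~Q = False
Both conjuncts True, so the formula holds.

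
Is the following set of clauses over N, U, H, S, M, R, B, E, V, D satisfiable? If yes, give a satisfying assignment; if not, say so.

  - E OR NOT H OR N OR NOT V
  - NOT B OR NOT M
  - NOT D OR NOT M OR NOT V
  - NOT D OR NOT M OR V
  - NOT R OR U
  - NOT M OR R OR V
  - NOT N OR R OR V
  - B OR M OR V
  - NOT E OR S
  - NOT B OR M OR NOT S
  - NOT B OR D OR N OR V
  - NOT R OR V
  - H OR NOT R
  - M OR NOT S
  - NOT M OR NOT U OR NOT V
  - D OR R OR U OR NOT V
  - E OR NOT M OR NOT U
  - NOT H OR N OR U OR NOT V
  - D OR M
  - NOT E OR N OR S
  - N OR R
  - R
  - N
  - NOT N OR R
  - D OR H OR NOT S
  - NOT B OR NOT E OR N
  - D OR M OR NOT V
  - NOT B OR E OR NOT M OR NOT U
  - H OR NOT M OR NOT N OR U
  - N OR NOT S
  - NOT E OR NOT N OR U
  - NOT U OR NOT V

No satisfying assignment exists.

Case R = True:
  (NOT R OR U) forces U = True.
  (NOT R OR V) forces V = True.
  Clause (NOT U OR NOT V) is falsified — contradiction.
Case R = False:
  Clause (R) is falsified — contradiction.
Both cases fail, so the formula is unsatisfiable.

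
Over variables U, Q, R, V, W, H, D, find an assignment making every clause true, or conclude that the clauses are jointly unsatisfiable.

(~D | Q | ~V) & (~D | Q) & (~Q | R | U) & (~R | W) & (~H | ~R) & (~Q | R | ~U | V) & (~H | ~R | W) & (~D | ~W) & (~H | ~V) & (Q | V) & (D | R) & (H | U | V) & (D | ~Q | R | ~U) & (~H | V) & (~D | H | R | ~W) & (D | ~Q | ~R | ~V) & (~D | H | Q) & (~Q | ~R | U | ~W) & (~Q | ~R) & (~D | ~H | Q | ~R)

Set U = True.
Set Q = True.
  then (~Q | ~R) forces R = False.
  then (~Q | R | ~U | V) forces V = True.
  then (~H | ~V) forces H = False.
  then (D | R) forces D = True.
  then (~D | H | R | ~W) forces W = False.
All clauses satisfied.

U: True, Q: True, R: False, V: True, W: False, H: False, D: True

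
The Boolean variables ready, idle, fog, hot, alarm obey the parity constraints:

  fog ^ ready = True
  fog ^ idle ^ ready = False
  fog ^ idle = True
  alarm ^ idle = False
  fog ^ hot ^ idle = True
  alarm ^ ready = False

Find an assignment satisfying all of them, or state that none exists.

ready = True, idle = True, fog = False, hot = False, alarm = True

fog ^ ready = F ^ T = True ✓
fog ^ idle ^ ready = F ^ T ^ T = False ✓
fog ^ idle = F ^ T = True ✓
alarm ^ idle = T ^ T = False ✓
fog ^ hot ^ idle = F ^ F ^ T = True ✓
alarm ^ ready = T ^ T = False ✓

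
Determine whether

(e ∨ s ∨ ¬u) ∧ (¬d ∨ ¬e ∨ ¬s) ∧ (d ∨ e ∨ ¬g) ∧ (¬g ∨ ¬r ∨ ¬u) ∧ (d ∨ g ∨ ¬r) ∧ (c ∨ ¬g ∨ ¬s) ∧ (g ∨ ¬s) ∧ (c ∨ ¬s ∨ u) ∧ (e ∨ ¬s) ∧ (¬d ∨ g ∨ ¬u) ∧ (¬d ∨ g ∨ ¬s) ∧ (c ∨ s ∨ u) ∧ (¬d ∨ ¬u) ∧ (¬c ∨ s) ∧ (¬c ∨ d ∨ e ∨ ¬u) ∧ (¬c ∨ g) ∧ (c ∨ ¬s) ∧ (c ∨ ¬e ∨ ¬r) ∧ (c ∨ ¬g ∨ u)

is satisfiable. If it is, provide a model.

s=T, r=F, g=T, u=T, e=T, c=T, d=F

Set s = True.
  then (g ∨ ¬s) forces g = True.
  then (e ∨ ¬s) forces e = True.
  then (c ∨ ¬s) forces c = True.
  then (¬d ∨ ¬e ∨ ¬s) forces d = False.
Set r = False.
Set u = True.
All clauses satisfied.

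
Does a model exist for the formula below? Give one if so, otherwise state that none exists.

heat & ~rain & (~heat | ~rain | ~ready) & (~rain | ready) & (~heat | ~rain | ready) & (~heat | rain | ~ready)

ready = False; rain = False; heat = True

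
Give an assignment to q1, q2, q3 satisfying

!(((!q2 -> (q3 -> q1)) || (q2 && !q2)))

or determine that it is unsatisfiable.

q1 = False, q2 = False, q3 = True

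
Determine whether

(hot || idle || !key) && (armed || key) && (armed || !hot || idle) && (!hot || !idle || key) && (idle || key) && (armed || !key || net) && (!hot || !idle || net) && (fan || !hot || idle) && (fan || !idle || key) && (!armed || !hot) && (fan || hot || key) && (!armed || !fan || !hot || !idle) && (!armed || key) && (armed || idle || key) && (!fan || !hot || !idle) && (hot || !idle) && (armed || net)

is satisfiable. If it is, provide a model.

Set fan = False.
Set net = True.
Try idle = False:
  (idle || key) forces key = True.
  (hot || idle || !key) forces hot = True.
  clause (fan || !hot || idle) is falsified — backtrack.
So idle = True.
  then (fan || !idle || key) forces key = True.
  then (hot || !idle) forces hot = True.
  then (!armed || !hot) forces armed = False.
All clauses satisfied.

fan = False, net = True, idle = True, armed = False, key = True, hot = True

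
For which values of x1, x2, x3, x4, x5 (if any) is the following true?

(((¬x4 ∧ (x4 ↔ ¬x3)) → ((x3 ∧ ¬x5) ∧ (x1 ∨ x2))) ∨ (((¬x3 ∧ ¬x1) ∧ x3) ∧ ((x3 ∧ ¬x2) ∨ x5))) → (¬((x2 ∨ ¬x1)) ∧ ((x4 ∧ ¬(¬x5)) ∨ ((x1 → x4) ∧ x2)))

x1=F, x2=F, x3=T, x4=F, x5=T

  (((¬x4 ∧ (x4 ↔ ¬x3)) → ((x3 ∧ ¬x5) ∧ (x1 ∨ x2))) ∨ (((¬x3 ∧ ¬x1) ∧ x3) ∧ ((x3 ∧ ¬x2) ∨ x5))) → (¬((x2 ∨ ¬x1)) ∧ ((x4 ∧ ¬(¬x5)) ∨ ((x1 → x4) ∧ x2))) = True
    ((¬x4 ∧ (x4 ↔ ¬x3)) → ((x3 ∧ ¬x5) ∧ (x1 ∨ x2))) ∨ (((¬x3 ∧ ¬x1) ∧ x3) ∧ ((x3 ∧ ¬x2) ∨ x5)) = False
      (¬x4 ∧ (x4 ↔ ¬x3)) → ((x3 ∧ ¬x5) ∧ (x1 ∨ x2)) = False
        ¬x4 ∧ (x4 ↔ ¬x3) = True
          ¬x4 = True
          x4 ↔ ¬x3 = True
            ¬x3 = False
        (x3 ∧ ¬x5) ∧ (x1 ∨ x2) = False
          x3 ∧ ¬x5 = False
            ¬x5 = False
          x1 ∨ x2 = False
      ((¬x3 ∧ ¬x1) ∧ x3) ∧ ((x3 ∧ ¬x2) ∨ x5) = False
        (¬x3 ∧ ¬x1) ∧ x3 = False
          ¬x3 ∧ ¬x1 = False
            ¬x3 = False
            ¬x1 = True
        (x3 ∧ ¬x2) ∨ x5 = True
          x3 ∧ ¬x2 = True
            ¬x2 = True
    ¬((x2 ∨ ¬x1)) ∧ ((x4 ∧ ¬(¬x5)) ∨ ((x1 → x4) ∧ x2)) = False
      ¬((x2 ∨ ¬x1)) = False
        x2 ∨ ¬x1 = True
          ¬x1 = True
      (x4 ∧ ¬(¬x5)) ∨ ((x1 → x4) ∧ x2) = False
        x4 ∧ ¬(¬x5) = False
          ¬(¬x5) = True
            ¬x5 = False
        (x1 → x4) ∧ x2 = False
          x1 → x4 = True
The formula evaluates to True.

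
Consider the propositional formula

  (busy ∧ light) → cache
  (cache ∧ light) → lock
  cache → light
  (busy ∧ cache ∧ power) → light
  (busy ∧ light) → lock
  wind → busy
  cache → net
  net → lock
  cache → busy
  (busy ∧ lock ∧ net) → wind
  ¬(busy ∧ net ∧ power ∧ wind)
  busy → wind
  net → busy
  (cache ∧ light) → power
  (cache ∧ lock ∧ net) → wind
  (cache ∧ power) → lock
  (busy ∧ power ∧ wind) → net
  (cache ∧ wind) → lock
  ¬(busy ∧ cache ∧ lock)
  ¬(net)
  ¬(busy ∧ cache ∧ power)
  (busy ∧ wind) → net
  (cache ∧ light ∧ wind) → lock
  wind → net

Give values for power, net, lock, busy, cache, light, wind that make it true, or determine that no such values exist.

Unit clause (¬net) forces net = False.
In (net ∨ ¬wind) only ¬wind is left, so wind = False.
In (¬cache ∨ net) only ¬cache is left, so cache = False.
In (¬busy ∨ wind) only ¬busy is left, so busy = False.
Set power = True.
Set lock = True.
Set light = False.
All clauses satisfied.

power: True, net: False, lock: True, busy: False, cache: False, light: False, wind: False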